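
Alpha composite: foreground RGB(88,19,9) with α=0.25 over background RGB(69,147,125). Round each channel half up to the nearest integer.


C = α×F + (1-α)×B, with 1-α = 0.75
R: 0.25×88 + 0.75×69 = 22.00 + 51.75 = 73.75 → 74
G: 0.25×19 + 0.75×147 = 4.75 + 110.25 = 115.00 → 115
B: 0.25×9 + 0.75×125 = 2.25 + 93.75 = 96.00 → 96
= RGB(74, 115, 96)


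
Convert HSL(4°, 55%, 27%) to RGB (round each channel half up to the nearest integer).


H=4°, S=0.55, L=0.27
C = (1-|2L-1|)×S = (1-|-0.46|)×0.55 = 0.297
H' = H/60 = 4/60 ≈ 0.0667; X = C×(1-|H' mod 2 - 1|) = 0.0198
m = L - C/2 = 0.27 - 0.1485 = 0.1215
Sector ⌊H'⌋ = 0 → (R',G',B') = (0.297, 0.0198, 0.0)
RGB = ((R'+m)×255, (G'+m)×255, (B'+m)×255) = (106.7175, 36.0315, 30.9825)
Round half up → RGB(107, 36, 31)


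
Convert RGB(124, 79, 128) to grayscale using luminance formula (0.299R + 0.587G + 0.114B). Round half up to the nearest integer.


Gray = 0.299×R + 0.587×G + 0.114×B
Gray = 0.299×124 + 0.587×79 + 0.114×128
Gray = 37.076 + 46.373 + 14.592
Gray = 98.041 → round half up → 98
Gray = 98


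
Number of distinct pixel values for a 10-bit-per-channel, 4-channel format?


Total bits = 10 bits/channel × 4 channels = 40 bits
Distinct pixel values = 2^40
= 1,099,511,627,776 pixel values


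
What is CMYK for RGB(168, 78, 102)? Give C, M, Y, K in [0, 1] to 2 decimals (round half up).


R'=168/255≈0.6588, G'=78/255≈0.3059, B'=102/255≈0.4000
K = 1 - max(R',G',B') = 1 - 168/255 = 87/255 = 0.34117… → 0.34
(1-R'-K)/(1-K) simplifies to (max-R)/max with max = 168:
C = (168-168)/168 = 0/168 = 0 → 0.00
M = (168-78)/168 = 90/168 = 0.53571… → 0.54
Y = (168-102)/168 = 66/168 = 0.39285… → 0.39
= CMYK(0.00, 0.54, 0.39, 0.34)


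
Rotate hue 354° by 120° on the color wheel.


New hue = (H + rotation) mod 360
New hue = (354 + 120) mod 360
= 474 mod 360
= 114°


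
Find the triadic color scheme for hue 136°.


Triadic: equally spaced at 120° intervals
H1 = 136°
H2 = (136 + 120) mod 360 = 256°
H3 = (136 + 240) mod 360 = 16°
Triadic = 136°, 256°, 16°


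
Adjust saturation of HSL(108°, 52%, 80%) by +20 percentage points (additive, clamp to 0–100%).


Original S = 52%
Adjustment = +20 percentage points
New S = 52 + (20) = 72
Clamp to [0, 100] → 72
= HSL(108°, 72%, 80%)


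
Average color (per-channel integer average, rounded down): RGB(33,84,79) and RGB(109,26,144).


Midpoint: each channel = ⌊(C₁+C₂)/2⌋
R: ⌊(33+109)/2⌋ = 71
G: ⌊(84+26)/2⌋ = 55
B: ⌊(79+144)/2⌋ = 111
= RGB(71, 55, 111)


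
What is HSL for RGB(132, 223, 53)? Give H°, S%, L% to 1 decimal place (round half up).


Normalize: R'=132/255≈0.5176, G'=223/255≈0.8745, B'=53/255≈0.2078
Max=223/255, Min=53/255, Δ=Max-Min=170/255
L = (Max+Min)/2 = (223+53)/510 = 276/510 = 0.54117… → L = 54.1%
L > 0.5 → S = Δ/(2-Max-Min) = 170/(510-223-53) = 170/234 = 0.72649… → S = 72.6%
(the 1/255 factors cancel in S and H, so raw channel differences can be used)
Max is G' → H = 60 × ((B-R)/Δ + 2) = 60 × ((53-132)/170 + 2)
  -79/170 + 2 = -0.4647… + 2 = 1.5352…
  H = 60 × 1.5352… = 92.117…° → H = 92.1°
= HSL(92.1°, 72.6%, 54.1%)


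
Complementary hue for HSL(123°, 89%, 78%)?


Complement = opposite side of color wheel = hue + 180°
H' = (123 + 180) mod 360 = 303°
S and L unchanged.
= HSL(303°, 89%, 78%)


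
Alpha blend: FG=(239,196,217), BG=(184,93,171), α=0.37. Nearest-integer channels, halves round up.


C = α×F + (1-α)×B, with 1-α = 0.63
R: 0.37×239 + 0.63×184 = 88.43 + 115.92 = 204.35 → 204
G: 0.37×196 + 0.63×93 = 72.52 + 58.59 = 131.11 → 131
B: 0.37×217 + 0.63×171 = 80.29 + 107.73 = 188.02 → 188
= RGB(204, 131, 188)


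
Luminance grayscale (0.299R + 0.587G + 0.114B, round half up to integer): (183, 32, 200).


Gray = 0.299×R + 0.587×G + 0.114×B
Gray = 0.299×183 + 0.587×32 + 0.114×200
Gray = 54.717 + 18.784 + 22.800
Gray = 96.301 → round half up → 96
Gray = 96


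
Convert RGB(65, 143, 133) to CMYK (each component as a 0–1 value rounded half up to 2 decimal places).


R'=65/255≈0.2549, G'=143/255≈0.5608, B'=133/255≈0.5216
K = 1 - max(R',G',B') = 1 - 143/255 = 112/255 = 0.43921… → 0.44
(1-R'-K)/(1-K) simplifies to (max-R)/max with max = 143:
C = (143-65)/143 = 78/143 = 0.54545… → 0.55
M = (143-143)/143 = 0/143 = 0 → 0.00
Y = (143-133)/143 = 10/143 = 0.06993… → 0.07
= CMYK(0.55, 0.00, 0.07, 0.44)


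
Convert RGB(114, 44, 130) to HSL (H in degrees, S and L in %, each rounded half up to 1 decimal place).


Normalize: R'=114/255≈0.4471, G'=44/255≈0.1725, B'=130/255≈0.5098
Max=130/255, Min=44/255, Δ=Max-Min=86/255
L = (Max+Min)/2 = (130+44)/510 = 174/510 = 0.34117… → L = 34.1%
L ≤ 0.5 → S = Δ/(Max+Min) = 86/(130+44) = 86/174 = 0.49425… → S = 49.4%
(the 1/255 factors cancel in S and H, so raw channel differences can be used)
Max is B' → H = 60 × ((R-G)/Δ + 4) = 60 × ((114-44)/86 + 4)
  70/86 + 4 = 0.8139… + 4 = 4.8139…
  H = 60 × 4.8139… = 288.837…° → H = 288.8°
= HSL(288.8°, 49.4%, 34.1%)


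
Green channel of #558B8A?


Color: #558B8A
R = 55 = 85
G = 8B = 139
B = 8A = 138
Green = 139


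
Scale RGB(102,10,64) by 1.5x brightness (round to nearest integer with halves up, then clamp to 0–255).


Multiply each channel by 1.5, round half up, clamp to [0, 255]
R: 102×1.5 = 153
G: 10×1.5 = 15
B: 64×1.5 = 96
= RGB(153, 15, 96)


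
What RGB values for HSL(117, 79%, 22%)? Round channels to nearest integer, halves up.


H=117°, S=0.79, L=0.22
C = (1-|2L-1|)×S = (1-|-0.56|)×0.79 = 0.3476
H' = H/60 = 117/60 ≈ 1.9500; X = C×(1-|H' mod 2 - 1|) = 0.01738
m = L - C/2 = 0.22 - 0.1738 = 0.0462
Sector ⌊H'⌋ = 1 → (R',G',B') = (0.01738, 0.3476, 0.0)
RGB = ((R'+m)×255, (G'+m)×255, (B'+m)×255) = (16.2129, 100.419, 11.781)
Round half up → RGB(16, 100, 12)


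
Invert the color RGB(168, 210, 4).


Invert: (255-R, 255-G, 255-B)
R: 255-168 = 87
G: 255-210 = 45
B: 255-4 = 251
= RGB(87, 45, 251)


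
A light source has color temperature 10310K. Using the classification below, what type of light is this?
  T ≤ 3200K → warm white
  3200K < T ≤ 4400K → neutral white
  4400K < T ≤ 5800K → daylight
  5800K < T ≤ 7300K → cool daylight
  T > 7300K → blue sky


Temperature: 10310K
10310K > 7300K → blue sky
Classification: blue sky


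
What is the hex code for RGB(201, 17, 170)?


R = 201 → C9 (hex)
G = 17 → 11 (hex)
B = 170 → AA (hex)
Hex = #C911AA


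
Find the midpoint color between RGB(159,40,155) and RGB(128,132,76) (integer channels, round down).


Midpoint: each channel = ⌊(C₁+C₂)/2⌋
R: ⌊(159+128)/2⌋ = 143
G: ⌊(40+132)/2⌋ = 86
B: ⌊(155+76)/2⌋ = 115
= RGB(143, 86, 115)


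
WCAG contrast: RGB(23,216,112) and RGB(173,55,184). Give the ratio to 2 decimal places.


Linearize each sRGB channel c=v/255: c/12.92 if c ≤ 0.04045 else ((c+0.055)/1.055)^2.4
L = 0.2126×R_lin + 0.7152×G_lin + 0.0722×B_lin
Color 1 (23,216,112):
  R=23: 23/255≈0.0902 > 0.04045 → ((0.0902+0.055)/1.055)^2.4 ≈ 0.00857
  G=216: 216/255≈0.8471 > 0.04045 → ((0.8471+0.055)/1.055)^2.4 ≈ 0.68669
  B=112: 112/255≈0.4392 > 0.04045 → ((0.4392+0.055)/1.055)^2.4 ≈ 0.16203
  L1 = 0.2126×0.00857 + 0.7152×0.68669 + 0.0722×0.16203 ≈ 0.50464
Color 2 (173,55,184):
  R=173: 173/255≈0.6784 > 0.04045 → ((0.6784+0.055)/1.055)^2.4 ≈ 0.41789
  G=55: 55/255≈0.2157 > 0.04045 → ((0.2157+0.055)/1.055)^2.4 ≈ 0.03820
  B=184: 184/255≈0.7216 > 0.04045 → ((0.7216+0.055)/1.055)^2.4 ≈ 0.47932
  L2 = 0.2126×0.41789 + 0.7152×0.03820 + 0.0722×0.47932 ≈ 0.15077
Lighter = 0.50464, Darker = 0.15077
Ratio = (L_lighter + 0.05) / (L_darker + 0.05)
Ratio = (0.50464 + 0.05) / (0.15077 + 0.05) = 0.55464 / 0.20077 ≈ 2.7625
Ratio ≈ 2.76:1


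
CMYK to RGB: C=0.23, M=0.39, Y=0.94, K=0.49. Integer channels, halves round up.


R = 255 × (1-C) × (1-K) = 255 × 0.77 × 0.51 = 100.1385 → 100
G = 255 × (1-M) × (1-K) = 255 × 0.61 × 0.51 = 79.3305 → 79
B = 255 × (1-Y) × (1-K) = 255 × 0.06 × 0.51 = 7.803 → 8
= RGB(100, 79, 8)


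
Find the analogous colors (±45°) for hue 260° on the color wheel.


Base hue: 260°
Left analog: (260 - 45) mod 360 = 215°
Right analog: (260 + 45) mod 360 = 305°
Analogous hues = 215° and 305°


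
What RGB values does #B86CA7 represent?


B8 → 184 (R)
6C → 108 (G)
A7 → 167 (B)
= RGB(184, 108, 167)


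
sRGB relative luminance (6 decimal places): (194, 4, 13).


Linearize each channel (sRGB transfer function): c = v/255; c_lin = c/12.92 if c ≤ 0.04045, else ((c+0.055)/1.055)^2.4
  R: 194/255 ≈ 0.760784 > 0.04045 → ((0.760784+0.055)/1.055)^2.4 ≈ 0.539479
  G: 4/255 ≈ 0.015686 ≤ 0.04045 → 0.015686/12.92 ≈ 0.001214
  B: 13/255 ≈ 0.050980 > 0.04045 → ((0.050980+0.055)/1.055)^2.4 ≈ 0.004025
R_lin = 0.539479, G_lin = 0.001214, B_lin = 0.004025
L = 0.2126×R + 0.7152×G + 0.0722×B
L = 0.2126×0.539479 + 0.7152×0.001214 + 0.0722×0.004025
L ≈ 0.115852


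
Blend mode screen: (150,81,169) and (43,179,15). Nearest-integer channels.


Screen: C = 255 - (255-A)×(255-B)/255, rounded to nearest integer
R: 255 - (255-150)×(255-43)/255 = 255 - 22260/255 ≈ 255 - 87.294 = 167.706 → 168
G: 255 - (255-81)×(255-179)/255 = 255 - 13224/255 ≈ 255 - 51.859 = 203.141 → 203
B: 255 - (255-169)×(255-15)/255 = 255 - 20640/255 ≈ 255 - 80.941 = 174.059 → 174
= RGB(168, 203, 174)


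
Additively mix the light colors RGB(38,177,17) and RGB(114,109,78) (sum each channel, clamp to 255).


Additive: each channel = min(255, C₁+C₂)
R: 38+114 = 152 → 152
G: 177+109 = 286 → 255
B: 17+78 = 95 → 95
= RGB(152, 255, 95)


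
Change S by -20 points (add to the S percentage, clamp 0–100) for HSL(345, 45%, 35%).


Original S = 45%
Adjustment = -20 percentage points
New S = 45 + (-20) = 25
Clamp to [0, 100] → 25
= HSL(345°, 25%, 35%)


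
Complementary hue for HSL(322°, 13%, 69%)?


Complement = opposite side of color wheel = hue + 180°
H' = (322 + 180) mod 360 = 142°
S and L unchanged.
= HSL(142°, 13%, 69%)


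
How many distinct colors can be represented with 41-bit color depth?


Colors = 2^bits = 2^41
= 2,199,023,255,552 colors


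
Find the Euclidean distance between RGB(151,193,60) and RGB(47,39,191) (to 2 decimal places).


d = √[(R₁-R₂)² + (G₁-G₂)² + (B₁-B₂)²]
d = √[(151-47)² + (193-39)² + (60-191)²]
d = √[10816 + 23716 + 17161]
d = √51693
d ≈ 227.36


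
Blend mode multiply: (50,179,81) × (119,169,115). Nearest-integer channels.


Multiply: C = A×B/255, rounded to nearest integer
R: 50×119/255 = 5950/255 ≈ 23.333 → 23
G: 179×169/255 = 30251/255 ≈ 118.631 → 119
B: 81×115/255 = 9315/255 ≈ 36.529 → 37
= RGB(23, 119, 37)


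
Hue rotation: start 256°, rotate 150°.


New hue = (H + rotation) mod 360
New hue = (256 + 150) mod 360
= 406 mod 360
= 46°


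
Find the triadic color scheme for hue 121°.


Triadic: equally spaced at 120° intervals
H1 = 121°
H2 = (121 + 120) mod 360 = 241°
H3 = (121 + 240) mod 360 = 1°
Triadic = 121°, 241°, 1°


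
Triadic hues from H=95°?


Triadic: equally spaced at 120° intervals
H1 = 95°
H2 = (95 + 120) mod 360 = 215°
H3 = (95 + 240) mod 360 = 335°
Triadic = 95°, 215°, 335°


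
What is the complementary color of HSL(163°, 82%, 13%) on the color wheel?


Complement = opposite side of color wheel = hue + 180°
H' = (163 + 180) mod 360 = 343°
S and L unchanged.
= HSL(343°, 82%, 13%)


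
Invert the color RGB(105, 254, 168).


Invert: (255-R, 255-G, 255-B)
R: 255-105 = 150
G: 255-254 = 1
B: 255-168 = 87
= RGB(150, 1, 87)


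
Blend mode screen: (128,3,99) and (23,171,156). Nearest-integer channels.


Screen: C = 255 - (255-A)×(255-B)/255, rounded to nearest integer
R: 255 - (255-128)×(255-23)/255 = 255 - 29464/255 ≈ 255 - 115.545 = 139.455 → 139
G: 255 - (255-3)×(255-171)/255 = 255 - 21168/255 ≈ 255 - 83.012 = 171.988 → 172
B: 255 - (255-99)×(255-156)/255 = 255 - 15444/255 ≈ 255 - 60.565 = 194.435 → 194
= RGB(139, 172, 194)


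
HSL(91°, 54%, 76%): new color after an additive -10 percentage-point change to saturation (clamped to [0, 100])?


Original S = 54%
Adjustment = -10 percentage points
New S = 54 + (-10) = 44
Clamp to [0, 100] → 44
= HSL(91°, 44%, 76%)


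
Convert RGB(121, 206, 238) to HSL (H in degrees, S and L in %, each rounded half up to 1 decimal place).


Normalize: R'=121/255≈0.4745, G'=206/255≈0.8078, B'=238/255≈0.9333
Max=238/255, Min=121/255, Δ=Max-Min=117/255
L = (Max+Min)/2 = (238+121)/510 = 359/510 = 0.70392… → L = 70.4%
L > 0.5 → S = Δ/(2-Max-Min) = 117/(510-238-121) = 117/151 = 0.77483… → S = 77.5%
(the 1/255 factors cancel in S and H, so raw channel differences can be used)
Max is B' → H = 60 × ((R-G)/Δ + 4) = 60 × ((121-206)/117 + 4)
  -85/117 + 4 = -0.7264… + 4 = 3.2735…
  H = 60 × 3.2735… = 196.410…° → H = 196.4°
= HSL(196.4°, 77.5%, 70.4%)


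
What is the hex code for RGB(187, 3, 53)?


R = 187 → BB (hex)
G = 3 → 03 (hex)
B = 53 → 35 (hex)
Hex = #BB0335


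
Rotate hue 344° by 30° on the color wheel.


New hue = (H + rotation) mod 360
New hue = (344 + 30) mod 360
= 374 mod 360
= 14°


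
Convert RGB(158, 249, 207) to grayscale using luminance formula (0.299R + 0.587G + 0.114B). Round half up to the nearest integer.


Gray = 0.299×R + 0.587×G + 0.114×B
Gray = 0.299×158 + 0.587×249 + 0.114×207
Gray = 47.242 + 146.163 + 23.598
Gray = 217.003 → round half up → 217
Gray = 217


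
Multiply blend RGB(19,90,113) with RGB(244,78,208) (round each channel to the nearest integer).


Multiply: C = A×B/255, rounded to nearest integer
R: 19×244/255 = 4636/255 ≈ 18.180 → 18
G: 90×78/255 = 7020/255 ≈ 27.529 → 28
B: 113×208/255 = 23504/255 ≈ 92.173 → 92
= RGB(18, 28, 92)


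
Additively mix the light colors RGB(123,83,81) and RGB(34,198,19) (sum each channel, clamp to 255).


Additive: each channel = min(255, C₁+C₂)
R: 123+34 = 157 → 157
G: 83+198 = 281 → 255
B: 81+19 = 100 → 100
= RGB(157, 255, 100)


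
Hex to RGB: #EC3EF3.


EC → 236 (R)
3E → 62 (G)
F3 → 243 (B)
= RGB(236, 62, 243)


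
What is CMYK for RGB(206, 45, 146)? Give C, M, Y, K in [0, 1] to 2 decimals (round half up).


R'=206/255≈0.8078, G'=45/255≈0.1765, B'=146/255≈0.5725
K = 1 - max(R',G',B') = 1 - 206/255 = 49/255 = 0.19215… → 0.19
(1-R'-K)/(1-K) simplifies to (max-R)/max with max = 206:
C = (206-206)/206 = 0/206 = 0 → 0.00
M = (206-45)/206 = 161/206 = 0.78155… → 0.78
Y = (206-146)/206 = 60/206 = 0.29126… → 0.29
= CMYK(0.00, 0.78, 0.29, 0.19)


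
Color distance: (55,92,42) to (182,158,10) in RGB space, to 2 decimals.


d = √[(R₁-R₂)² + (G₁-G₂)² + (B₁-B₂)²]
d = √[(55-182)² + (92-158)² + (42-10)²]
d = √[16129 + 4356 + 1024]
d = √21509
d ≈ 146.66


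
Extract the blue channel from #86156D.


Color: #86156D
R = 86 = 134
G = 15 = 21
B = 6D = 109
Blue = 109


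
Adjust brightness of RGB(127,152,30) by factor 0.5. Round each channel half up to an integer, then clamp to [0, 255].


Multiply each channel by 0.5, round half up, clamp to [0, 255]
R: 127×0.5 = 63.5 → round → 64
G: 152×0.5 = 76
B: 30×0.5 = 15
= RGB(64, 76, 15)


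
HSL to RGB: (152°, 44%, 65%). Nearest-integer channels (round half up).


H=152°, S=0.44, L=0.65
C = (1-|2L-1|)×S = (1-|0.30|)×0.44 = 0.308
H' = H/60 = 152/60 ≈ 2.5333; X = C×(1-|H' mod 2 - 1|) ≈ 0.1643
m = L - C/2 = 0.65 - 0.154 = 0.496
Sector ⌊H'⌋ = 2 → (R',G',B') = (0.0, 0.308, ≈0.1643)
RGB = ((R'+m)×255, (G'+m)×255, (B'+m)×255) = (126.48, 205.02, 168.368)
Round half up → RGB(126, 205, 168)


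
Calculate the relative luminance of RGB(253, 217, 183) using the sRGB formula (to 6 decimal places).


Linearize each channel (sRGB transfer function): c = v/255; c_lin = c/12.92 if c ≤ 0.04045, else ((c+0.055)/1.055)^2.4
  R: 253/255 ≈ 0.992157 > 0.04045 → ((0.992157+0.055)/1.055)^2.4 ≈ 0.982251
  G: 217/255 ≈ 0.850980 > 0.04045 → ((0.850980+0.055)/1.055)^2.4 ≈ 0.693872
  B: 183/255 ≈ 0.717647 > 0.04045 → ((0.717647+0.055)/1.055)^2.4 ≈ 0.473531
R_lin = 0.982251, G_lin = 0.693872, B_lin = 0.473531
L = 0.2126×R + 0.7152×G + 0.0722×B
L = 0.2126×0.982251 + 0.7152×0.693872 + 0.0722×0.473531
L ≈ 0.739273


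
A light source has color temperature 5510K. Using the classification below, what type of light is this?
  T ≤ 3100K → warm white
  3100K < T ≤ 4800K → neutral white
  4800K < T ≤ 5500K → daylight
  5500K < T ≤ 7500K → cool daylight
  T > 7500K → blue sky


Temperature: 5510K
5500K < 5510K ≤ 7500K → cool daylight
Classification: cool daylight


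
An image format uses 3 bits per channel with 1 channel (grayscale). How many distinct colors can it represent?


Total bits = 3 bits/channel × 1 channels = 3 bits
Distinct colors = 2^3
= 8 colors


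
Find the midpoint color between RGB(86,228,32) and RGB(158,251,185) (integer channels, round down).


Midpoint: each channel = ⌊(C₁+C₂)/2⌋
R: ⌊(86+158)/2⌋ = 122
G: ⌊(228+251)/2⌋ = 239
B: ⌊(32+185)/2⌋ = 108
= RGB(122, 239, 108)


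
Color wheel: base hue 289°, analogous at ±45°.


Base hue: 289°
Left analog: (289 - 45) mod 360 = 244°
Right analog: (289 + 45) mod 360 = 334°
Analogous hues = 244° and 334°


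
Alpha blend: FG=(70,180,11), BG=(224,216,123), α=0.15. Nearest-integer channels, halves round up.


C = α×F + (1-α)×B, with 1-α = 0.85
R: 0.15×70 + 0.85×224 = 10.50 + 190.40 = 200.90 → 201
G: 0.15×180 + 0.85×216 = 27.00 + 183.60 = 210.60 → 211
B: 0.15×11 + 0.85×123 = 1.65 + 104.55 = 106.20 → 106
= RGB(201, 211, 106)


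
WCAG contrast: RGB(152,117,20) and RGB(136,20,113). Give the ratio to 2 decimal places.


Linearize each sRGB channel c=v/255: c/12.92 if c ≤ 0.04045 else ((c+0.055)/1.055)^2.4
L = 0.2126×R_lin + 0.7152×G_lin + 0.0722×B_lin
Color 1 (152,117,20):
  R=152: 152/255≈0.5961 > 0.04045 → ((0.5961+0.055)/1.055)^2.4 ≈ 0.31399
  G=117: 117/255≈0.4588 > 0.04045 → ((0.4588+0.055)/1.055)^2.4 ≈ 0.17789
  B=20: 20/255≈0.0784 > 0.04045 → ((0.0784+0.055)/1.055)^2.4 ≈ 0.00700
  L1 = 0.2126×0.31399 + 0.7152×0.17789 + 0.0722×0.00700 ≈ 0.19448
Color 2 (136,20,113):
  R=136: 136/255≈0.5333 > 0.04045 → ((0.5333+0.055)/1.055)^2.4 ≈ 0.24620
  G=20: 20/255≈0.0784 > 0.04045 → ((0.0784+0.055)/1.055)^2.4 ≈ 0.00700
  B=113: 113/255≈0.4431 > 0.04045 → ((0.4431+0.055)/1.055)^2.4 ≈ 0.16513
  L2 = 0.2126×0.24620 + 0.7152×0.00700 + 0.0722×0.16513 ≈ 0.06927
Lighter = 0.19448, Darker = 0.06927
Ratio = (L_lighter + 0.05) / (L_darker + 0.05)
Ratio = (0.19448 + 0.05) / (0.06927 + 0.05) = 0.24448 / 0.11927 ≈ 2.0499
Ratio ≈ 2.05:1


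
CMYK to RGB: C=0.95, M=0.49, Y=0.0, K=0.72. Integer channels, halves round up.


R = 255 × (1-C) × (1-K) = 255 × 0.05 × 0.28 = 3.57 → 4
G = 255 × (1-M) × (1-K) = 255 × 0.51 × 0.28 = 36.414 → 36
B = 255 × (1-Y) × (1-K) = 255 × 1.00 × 0.28 = 71.4 → 71
= RGB(4, 36, 71)


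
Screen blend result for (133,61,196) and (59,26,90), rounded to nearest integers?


Screen: C = 255 - (255-A)×(255-B)/255, rounded to nearest integer
R: 255 - (255-133)×(255-59)/255 = 255 - 23912/255 ≈ 255 - 93.773 = 161.227 → 161
G: 255 - (255-61)×(255-26)/255 = 255 - 44426/255 ≈ 255 - 174.220 = 80.780 → 81
B: 255 - (255-196)×(255-90)/255 = 255 - 9735/255 ≈ 255 - 38.176 = 216.824 → 217
= RGB(161, 81, 217)


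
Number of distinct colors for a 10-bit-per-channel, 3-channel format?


Total bits = 10 bits/channel × 3 channels = 30 bits
Distinct colors = 2^30
= 1,073,741,824 colors


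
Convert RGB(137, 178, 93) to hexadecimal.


R = 137 → 89 (hex)
G = 178 → B2 (hex)
B = 93 → 5D (hex)
Hex = #89B25D


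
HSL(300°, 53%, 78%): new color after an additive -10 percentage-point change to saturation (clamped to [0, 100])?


Original S = 53%
Adjustment = -10 percentage points
New S = 53 + (-10) = 43
Clamp to [0, 100] → 43
= HSL(300°, 43%, 78%)


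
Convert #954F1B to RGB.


95 → 149 (R)
4F → 79 (G)
1B → 27 (B)
= RGB(149, 79, 27)


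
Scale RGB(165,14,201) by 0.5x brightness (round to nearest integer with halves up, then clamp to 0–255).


Multiply each channel by 0.5, round half up, clamp to [0, 255]
R: 165×0.5 = 82.5 → round → 83
G: 14×0.5 = 7
B: 201×0.5 = 100.5 → round → 101
= RGB(83, 7, 101)


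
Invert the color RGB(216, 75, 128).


Invert: (255-R, 255-G, 255-B)
R: 255-216 = 39
G: 255-75 = 180
B: 255-128 = 127
= RGB(39, 180, 127)


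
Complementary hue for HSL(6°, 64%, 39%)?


Complement = opposite side of color wheel = hue + 180°
H' = (6 + 180) mod 360 = 186°
S and L unchanged.
= HSL(186°, 64%, 39%)


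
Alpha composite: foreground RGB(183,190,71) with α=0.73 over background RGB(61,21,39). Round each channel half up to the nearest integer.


C = α×F + (1-α)×B, with 1-α = 0.27
R: 0.73×183 + 0.27×61 = 133.59 + 16.47 = 150.06 → 150
G: 0.73×190 + 0.27×21 = 138.70 + 5.67 = 144.37 → 144
B: 0.73×71 + 0.27×39 = 51.83 + 10.53 = 62.36 → 62
= RGB(150, 144, 62)


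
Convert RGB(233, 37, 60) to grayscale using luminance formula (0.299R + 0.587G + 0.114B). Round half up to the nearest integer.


Gray = 0.299×R + 0.587×G + 0.114×B
Gray = 0.299×233 + 0.587×37 + 0.114×60
Gray = 69.667 + 21.719 + 6.840
Gray = 98.226 → round half up → 98
Gray = 98


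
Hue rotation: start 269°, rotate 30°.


New hue = (H + rotation) mod 360
New hue = (269 + 30) mod 360
= 299 mod 360
= 299°


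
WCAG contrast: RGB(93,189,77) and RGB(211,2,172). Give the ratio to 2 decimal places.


Linearize each sRGB channel c=v/255: c/12.92 if c ≤ 0.04045 else ((c+0.055)/1.055)^2.4
L = 0.2126×R_lin + 0.7152×G_lin + 0.0722×B_lin
Color 1 (93,189,77):
  R=93: 93/255≈0.3647 > 0.04045 → ((0.3647+0.055)/1.055)^2.4 ≈ 0.10946
  G=189: 189/255≈0.7412 > 0.04045 → ((0.7412+0.055)/1.055)^2.4 ≈ 0.50888
  B=77: 77/255≈0.3020 > 0.04045 → ((0.3020+0.055)/1.055)^2.4 ≈ 0.07421
  L1 = 0.2126×0.10946 + 0.7152×0.50888 + 0.0722×0.07421 ≈ 0.39258
Color 2 (211,2,172):
  R=211: 211/255≈0.8275 > 0.04045 → ((0.8275+0.055)/1.055)^2.4 ≈ 0.65141
  G=2: 2/255≈0.0078 ≤ 0.04045 → 0.0078/12.92 ≈ 0.00061
  B=172: 172/255≈0.6745 > 0.04045 → ((0.6745+0.055)/1.055)^2.4 ≈ 0.41254
  L2 = 0.2126×0.65141 + 0.7152×0.00061 + 0.0722×0.41254 ≈ 0.16871
Lighter = 0.39258, Darker = 0.16871
Ratio = (L_lighter + 0.05) / (L_darker + 0.05)
Ratio = (0.39258 + 0.05) / (0.16871 + 0.05) = 0.44258 / 0.21871 ≈ 2.0236
Ratio ≈ 2.02:1


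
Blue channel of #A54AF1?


Color: #A54AF1
R = A5 = 165
G = 4A = 74
B = F1 = 241
Blue = 241


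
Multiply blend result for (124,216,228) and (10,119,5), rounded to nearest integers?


Multiply: C = A×B/255, rounded to nearest integer
R: 124×10/255 = 1240/255 ≈ 4.863 → 5
G: 216×119/255 = 25704/255 ≈ 100.800 → 101
B: 228×5/255 = 1140/255 ≈ 4.471 → 4
= RGB(5, 101, 4)


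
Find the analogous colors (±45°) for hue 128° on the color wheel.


Base hue: 128°
Left analog: (128 - 45) mod 360 = 83°
Right analog: (128 + 45) mod 360 = 173°
Analogous hues = 83° and 173°


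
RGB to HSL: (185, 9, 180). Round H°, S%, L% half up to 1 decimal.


Normalize: R'=185/255≈0.7255, G'=9/255≈0.0353, B'=180/255≈0.7059
Max=185/255, Min=9/255, Δ=Max-Min=176/255
L = (Max+Min)/2 = (185+9)/510 = 194/510 = 0.38039… → L = 38.0%
L ≤ 0.5 → S = Δ/(Max+Min) = 176/(185+9) = 176/194 = 0.90721… → S = 90.7%
(the 1/255 factors cancel in S and H, so raw channel differences can be used)
Max is R' → H = 60 × (((G-B)/Δ) mod 6) = 60 × (((9-180)/176) mod 6)
  (-171)/176 = -0.9715…; negative, so add 6 → 5.0284…
  H = 60 × 5.0284… = 301.704…° → H = 301.7°
= HSL(301.7°, 90.7%, 38.0%)


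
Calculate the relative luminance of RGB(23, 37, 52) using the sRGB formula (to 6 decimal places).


Linearize each channel (sRGB transfer function): c = v/255; c_lin = c/12.92 if c ≤ 0.04045, else ((c+0.055)/1.055)^2.4
  R: 23/255 ≈ 0.090196 > 0.04045 → ((0.090196+0.055)/1.055)^2.4 ≈ 0.008568
  G: 37/255 ≈ 0.145098 > 0.04045 → ((0.145098+0.055)/1.055)^2.4 ≈ 0.018500
  B: 52/255 ≈ 0.203922 > 0.04045 → ((0.203922+0.055)/1.055)^2.4 ≈ 0.034340
R_lin = 0.008568, G_lin = 0.018500, B_lin = 0.034340
L = 0.2126×R + 0.7152×G + 0.0722×B
L = 0.2126×0.008568 + 0.7152×0.018500 + 0.0722×0.034340
L ≈ 0.017532


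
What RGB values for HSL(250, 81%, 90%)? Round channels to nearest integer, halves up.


H=250°, S=0.81, L=0.90
C = (1-|2L-1|)×S = (1-|0.80|)×0.81 = 0.162
H' = H/60 = 250/60 ≈ 4.1667; X = C×(1-|H' mod 2 - 1|) = 0.027
m = L - C/2 = 0.90 - 0.081 = 0.819
Sector ⌊H'⌋ = 4 → (R',G',B') = (0.027, 0.0, 0.162)
RGB = ((R'+m)×255, (G'+m)×255, (B'+m)×255) = (215.73, 208.845, 250.155)
Round half up → RGB(216, 209, 250)


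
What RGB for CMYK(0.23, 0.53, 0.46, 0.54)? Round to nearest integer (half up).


R = 255 × (1-C) × (1-K) = 255 × 0.77 × 0.46 = 90.321 → 90
G = 255 × (1-M) × (1-K) = 255 × 0.47 × 0.46 = 55.131 → 55
B = 255 × (1-Y) × (1-K) = 255 × 0.54 × 0.46 = 63.342 → 63
= RGB(90, 55, 63)


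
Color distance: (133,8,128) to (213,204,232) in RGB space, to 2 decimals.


d = √[(R₁-R₂)² + (G₁-G₂)² + (B₁-B₂)²]
d = √[(133-213)² + (8-204)² + (128-232)²]
d = √[6400 + 38416 + 10816]
d = √55632
d ≈ 235.86


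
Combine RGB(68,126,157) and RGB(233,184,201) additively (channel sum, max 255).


Additive: each channel = min(255, C₁+C₂)
R: 68+233 = 301 → 255
G: 126+184 = 310 → 255
B: 157+201 = 358 → 255
= RGB(255, 255, 255)


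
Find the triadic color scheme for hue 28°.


Triadic: equally spaced at 120° intervals
H1 = 28°
H2 = (28 + 120) mod 360 = 148°
H3 = (28 + 240) mod 360 = 268°
Triadic = 28°, 148°, 268°


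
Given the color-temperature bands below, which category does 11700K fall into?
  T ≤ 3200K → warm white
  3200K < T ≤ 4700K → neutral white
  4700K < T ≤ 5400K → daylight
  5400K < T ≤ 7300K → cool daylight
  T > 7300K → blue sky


Temperature: 11700K
11700K > 7300K → blue sky
Classification: blue sky


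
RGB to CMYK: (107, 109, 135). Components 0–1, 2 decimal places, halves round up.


R'=107/255≈0.4196, G'=109/255≈0.4275, B'=135/255≈0.5294
K = 1 - max(R',G',B') = 1 - 135/255 = 120/255 = 0.47058… → 0.47
(1-R'-K)/(1-K) simplifies to (max-R)/max with max = 135:
C = (135-107)/135 = 28/135 = 0.20740… → 0.21
M = (135-109)/135 = 26/135 = 0.19259… → 0.19
Y = (135-135)/135 = 0/135 = 0 → 0.00
= CMYK(0.21, 0.19, 0.00, 0.47)


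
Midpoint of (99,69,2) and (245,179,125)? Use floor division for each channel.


Midpoint: each channel = ⌊(C₁+C₂)/2⌋
R: ⌊(99+245)/2⌋ = 172
G: ⌊(69+179)/2⌋ = 124
B: ⌊(2+125)/2⌋ = 63
= RGB(172, 124, 63)


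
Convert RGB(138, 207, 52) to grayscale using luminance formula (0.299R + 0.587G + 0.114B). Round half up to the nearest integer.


Gray = 0.299×R + 0.587×G + 0.114×B
Gray = 0.299×138 + 0.587×207 + 0.114×52
Gray = 41.262 + 121.509 + 5.928
Gray = 168.699 → round half up → 169
Gray = 169


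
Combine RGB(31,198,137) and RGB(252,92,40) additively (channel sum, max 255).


Additive: each channel = min(255, C₁+C₂)
R: 31+252 = 283 → 255
G: 198+92 = 290 → 255
B: 137+40 = 177 → 177
= RGB(255, 255, 177)


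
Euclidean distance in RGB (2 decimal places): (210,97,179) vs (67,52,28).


d = √[(R₁-R₂)² + (G₁-G₂)² + (B₁-B₂)²]
d = √[(210-67)² + (97-52)² + (179-28)²]
d = √[20449 + 2025 + 22801]
d = √45275
d ≈ 212.78


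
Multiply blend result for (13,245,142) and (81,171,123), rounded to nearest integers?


Multiply: C = A×B/255, rounded to nearest integer
R: 13×81/255 = 1053/255 ≈ 4.129 → 4
G: 245×171/255 = 41895/255 ≈ 164.294 → 164
B: 142×123/255 = 17466/255 ≈ 68.494 → 68
= RGB(4, 164, 68)


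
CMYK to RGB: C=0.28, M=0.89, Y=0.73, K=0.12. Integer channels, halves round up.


R = 255 × (1-C) × (1-K) = 255 × 0.72 × 0.88 = 161.568 → 162
G = 255 × (1-M) × (1-K) = 255 × 0.11 × 0.88 = 24.684 → 25
B = 255 × (1-Y) × (1-K) = 255 × 0.27 × 0.88 = 60.588 → 61
= RGB(162, 25, 61)


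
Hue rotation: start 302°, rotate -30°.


New hue = (H + rotation) mod 360
New hue = (302 -30) mod 360
= 272 mod 360
= 272°


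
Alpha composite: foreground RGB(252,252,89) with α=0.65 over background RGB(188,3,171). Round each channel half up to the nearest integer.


C = α×F + (1-α)×B, with 1-α = 0.35
R: 0.65×252 + 0.35×188 = 163.80 + 65.80 = 229.60 → 230
G: 0.65×252 + 0.35×3 = 163.80 + 1.05 = 164.85 → 165
B: 0.65×89 + 0.35×171 = 57.85 + 59.85 = 117.70 → 118
= RGB(230, 165, 118)


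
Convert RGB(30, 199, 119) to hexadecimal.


R = 30 → 1E (hex)
G = 199 → C7 (hex)
B = 119 → 77 (hex)
Hex = #1EC777


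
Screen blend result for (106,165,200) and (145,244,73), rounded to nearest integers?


Screen: C = 255 - (255-A)×(255-B)/255, rounded to nearest integer
R: 255 - (255-106)×(255-145)/255 = 255 - 16390/255 ≈ 255 - 64.275 = 190.725 → 191
G: 255 - (255-165)×(255-244)/255 = 255 - 990/255 ≈ 255 - 3.882 = 251.118 → 251
B: 255 - (255-200)×(255-73)/255 = 255 - 10010/255 ≈ 255 - 39.255 = 215.745 → 216
= RGB(191, 251, 216)


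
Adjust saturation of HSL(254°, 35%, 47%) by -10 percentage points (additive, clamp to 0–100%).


Original S = 35%
Adjustment = -10 percentage points
New S = 35 + (-10) = 25
Clamp to [0, 100] → 25
= HSL(254°, 25%, 47%)


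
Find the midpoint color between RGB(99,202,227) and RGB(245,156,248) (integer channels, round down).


Midpoint: each channel = ⌊(C₁+C₂)/2⌋
R: ⌊(99+245)/2⌋ = 172
G: ⌊(202+156)/2⌋ = 179
B: ⌊(227+248)/2⌋ = 237
= RGB(172, 179, 237)


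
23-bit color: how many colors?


Colors = 2^bits = 2^23
= 8,388,608 colors


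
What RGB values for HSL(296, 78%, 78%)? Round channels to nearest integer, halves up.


H=296°, S=0.78, L=0.78
C = (1-|2L-1|)×S = (1-|0.56|)×0.78 = 0.3432
H' = H/60 = 296/60 ≈ 4.9333; X = C×(1-|H' mod 2 - 1|) = 0.32032
m = L - C/2 = 0.78 - 0.1716 = 0.6084
Sector ⌊H'⌋ = 4 → (R',G',B') = (0.32032, 0.0, 0.3432)
RGB = ((R'+m)×255, (G'+m)×255, (B'+m)×255) = (236.8236, 155.142, 242.658)
Round half up → RGB(237, 155, 243)


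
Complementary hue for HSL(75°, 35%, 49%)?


Complement = opposite side of color wheel = hue + 180°
H' = (75 + 180) mod 360 = 255°
S and L unchanged.
= HSL(255°, 35%, 49%)


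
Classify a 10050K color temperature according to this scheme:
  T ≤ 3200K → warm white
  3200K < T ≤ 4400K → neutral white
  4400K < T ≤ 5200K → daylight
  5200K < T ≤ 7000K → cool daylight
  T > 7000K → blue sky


Temperature: 10050K
10050K > 7000K → blue sky
Classification: blue sky


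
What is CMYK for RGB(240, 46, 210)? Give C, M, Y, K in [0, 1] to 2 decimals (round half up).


R'=240/255≈0.9412, G'=46/255≈0.1804, B'=210/255≈0.8235
K = 1 - max(R',G',B') = 1 - 240/255 = 15/255 = 0.05882… → 0.06
(1-R'-K)/(1-K) simplifies to (max-R)/max with max = 240:
C = (240-240)/240 = 0/240 = 0 → 0.00
M = (240-46)/240 = 194/240 = 0.80833… → 0.81
Y = (240-210)/240 = 30/240 = 0.125 → 0.13
= CMYK(0.00, 0.81, 0.13, 0.06)


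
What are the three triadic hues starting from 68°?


Triadic: equally spaced at 120° intervals
H1 = 68°
H2 = (68 + 120) mod 360 = 188°
H3 = (68 + 240) mod 360 = 308°
Triadic = 68°, 188°, 308°


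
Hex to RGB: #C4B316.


C4 → 196 (R)
B3 → 179 (G)
16 → 22 (B)
= RGB(196, 179, 22)


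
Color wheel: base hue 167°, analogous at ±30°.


Base hue: 167°
Left analog: (167 - 30) mod 360 = 137°
Right analog: (167 + 30) mod 360 = 197°
Analogous hues = 137° and 197°


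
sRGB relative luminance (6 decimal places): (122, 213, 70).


Linearize each channel (sRGB transfer function): c = v/255; c_lin = c/12.92 if c ≤ 0.04045, else ((c+0.055)/1.055)^2.4
  R: 122/255 ≈ 0.478431 > 0.04045 → ((0.478431+0.055)/1.055)^2.4 ≈ 0.194618
  G: 213/255 ≈ 0.835294 > 0.04045 → ((0.835294+0.055)/1.055)^2.4 ≈ 0.665387
  B: 70/255 ≈ 0.274510 > 0.04045 → ((0.274510+0.055)/1.055)^2.4 ≈ 0.061246
R_lin = 0.194618, G_lin = 0.665387, B_lin = 0.061246
L = 0.2126×R + 0.7152×G + 0.0722×B
L = 0.2126×0.194618 + 0.7152×0.665387 + 0.0722×0.061246
L ≈ 0.521683


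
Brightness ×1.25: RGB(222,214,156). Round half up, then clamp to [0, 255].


Multiply each channel by 1.25, round half up, clamp to [0, 255]
R: 222×1.25 = 277.5 → round → 278 → clamp → 255
G: 214×1.25 = 267.5 → round → 268 → clamp → 255
B: 156×1.25 = 195
= RGB(255, 255, 195)


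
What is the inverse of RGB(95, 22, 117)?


Invert: (255-R, 255-G, 255-B)
R: 255-95 = 160
G: 255-22 = 233
B: 255-117 = 138
= RGB(160, 233, 138)


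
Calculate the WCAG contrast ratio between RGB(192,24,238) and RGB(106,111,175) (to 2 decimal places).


Linearize each sRGB channel c=v/255: c/12.92 if c ≤ 0.04045 else ((c+0.055)/1.055)^2.4
L = 0.2126×R_lin + 0.7152×G_lin + 0.0722×B_lin
Color 1 (192,24,238):
  R=192: 192/255≈0.7529 > 0.04045 → ((0.7529+0.055)/1.055)^2.4 ≈ 0.52712
  G=24: 24/255≈0.0941 > 0.04045 → ((0.0941+0.055)/1.055)^2.4 ≈ 0.00913
  B=238: 238/255≈0.9333 > 0.04045 → ((0.9333+0.055)/1.055)^2.4 ≈ 0.85499
  L1 = 0.2126×0.52712 + 0.7152×0.00913 + 0.0722×0.85499 ≈ 0.18033
Color 2 (106,111,175):
  R=106: 106/255≈0.4157 > 0.04045 → ((0.4157+0.055)/1.055)^2.4 ≈ 0.14413
  G=111: 111/255≈0.4353 > 0.04045 → ((0.4353+0.055)/1.055)^2.4 ≈ 0.15896
  B=175: 175/255≈0.6863 > 0.04045 → ((0.6863+0.055)/1.055)^2.4 ≈ 0.42869
  L2 = 0.2126×0.14413 + 0.7152×0.15896 + 0.0722×0.42869 ≈ 0.17528
Lighter = 0.18033, Darker = 0.17528
Ratio = (L_lighter + 0.05) / (L_darker + 0.05)
Ratio = (0.18033 + 0.05) / (0.17528 + 0.05) = 0.23033 / 0.22528 ≈ 1.0224
Ratio ≈ 1.02:1


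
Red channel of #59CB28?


Color: #59CB28
R = 59 = 89
G = CB = 203
B = 28 = 40
Red = 89


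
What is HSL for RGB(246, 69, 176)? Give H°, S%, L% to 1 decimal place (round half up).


Normalize: R'=246/255≈0.9647, G'=69/255≈0.2706, B'=176/255≈0.6902
Max=246/255, Min=69/255, Δ=Max-Min=177/255
L = (Max+Min)/2 = (246+69)/510 = 315/510 = 0.61764… → L = 61.8%
L > 0.5 → S = Δ/(2-Max-Min) = 177/(510-246-69) = 177/195 = 0.90769… → S = 90.8%
(the 1/255 factors cancel in S and H, so raw channel differences can be used)
Max is R' → H = 60 × (((G-B)/Δ) mod 6) = 60 × (((69-176)/177) mod 6)
  (-107)/177 = -0.6045…; negative, so add 6 → 5.3954…
  H = 60 × 5.3954… = 323.728…° → H = 323.7°
= HSL(323.7°, 90.8%, 61.8%)


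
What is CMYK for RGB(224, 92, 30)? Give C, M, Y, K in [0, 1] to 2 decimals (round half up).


R'=224/255≈0.8784, G'=92/255≈0.3608, B'=30/255≈0.1176
K = 1 - max(R',G',B') = 1 - 224/255 = 31/255 = 0.12156… → 0.12
(1-R'-K)/(1-K) simplifies to (max-R)/max with max = 224:
C = (224-224)/224 = 0/224 = 0 → 0.00
M = (224-92)/224 = 132/224 = 0.58928… → 0.59
Y = (224-30)/224 = 194/224 = 0.86607… → 0.87
= CMYK(0.00, 0.59, 0.87, 0.12)


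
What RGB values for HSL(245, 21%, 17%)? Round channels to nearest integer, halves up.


H=245°, S=0.21, L=0.17
C = (1-|2L-1|)×S = (1-|-0.66|)×0.21 = 0.0714
H' = H/60 = 245/60 ≈ 4.0833; X = C×(1-|H' mod 2 - 1|) = 0.00595
m = L - C/2 = 0.17 - 0.0357 = 0.1343
Sector ⌊H'⌋ = 4 → (R',G',B') = (0.00595, 0.0, 0.0714)
RGB = ((R'+m)×255, (G'+m)×255, (B'+m)×255) = (35.76375, 34.2465, 52.4535)
Round half up → RGB(36, 34, 52)


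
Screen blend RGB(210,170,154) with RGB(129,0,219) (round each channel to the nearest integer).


Screen: C = 255 - (255-A)×(255-B)/255, rounded to nearest integer
R: 255 - (255-210)×(255-129)/255 = 255 - 5670/255 ≈ 255 - 22.235 = 232.765 → 233
G: 255 - (255-170)×(255-0)/255 = 255 - 21675/255 ≈ 255 - 85.000 = 170.000 → 170
B: 255 - (255-154)×(255-219)/255 = 255 - 3636/255 ≈ 255 - 14.259 = 240.741 → 241
= RGB(233, 170, 241)


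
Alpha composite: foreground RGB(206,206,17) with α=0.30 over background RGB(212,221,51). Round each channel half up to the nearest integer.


C = α×F + (1-α)×B, with 1-α = 0.70
R: 0.30×206 + 0.70×212 = 61.80 + 148.40 = 210.20 → 210
G: 0.30×206 + 0.70×221 = 61.80 + 154.70 = 216.50 → 217
B: 0.30×17 + 0.70×51 = 5.10 + 35.70 = 40.80 → 41
= RGB(210, 217, 41)


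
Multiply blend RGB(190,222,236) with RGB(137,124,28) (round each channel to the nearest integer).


Multiply: C = A×B/255, rounded to nearest integer
R: 190×137/255 = 26030/255 ≈ 102.078 → 102
G: 222×124/255 = 27528/255 ≈ 107.953 → 108
B: 236×28/255 = 6608/255 ≈ 25.914 → 26
= RGB(102, 108, 26)


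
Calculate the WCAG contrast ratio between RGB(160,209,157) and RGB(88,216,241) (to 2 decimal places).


Linearize each sRGB channel c=v/255: c/12.92 if c ≤ 0.04045 else ((c+0.055)/1.055)^2.4
L = 0.2126×R_lin + 0.7152×G_lin + 0.0722×B_lin
Color 1 (160,209,157):
  R=160: 160/255≈0.6275 > 0.04045 → ((0.6275+0.055)/1.055)^2.4 ≈ 0.35153
  G=209: 209/255≈0.8196 > 0.04045 → ((0.8196+0.055)/1.055)^2.4 ≈ 0.63760
  B=157: 157/255≈0.6157 > 0.04045 → ((0.6157+0.055)/1.055)^2.4 ≈ 0.33716
  L1 = 0.2126×0.35153 + 0.7152×0.63760 + 0.0722×0.33716 ≈ 0.55509
Color 2 (88,216,241):
  R=88: 88/255≈0.3451 > 0.04045 → ((0.3451+0.055)/1.055)^2.4 ≈ 0.09759
  G=216: 216/255≈0.8471 > 0.04045 → ((0.8471+0.055)/1.055)^2.4 ≈ 0.68669
  B=241: 241/255≈0.9451 > 0.04045 → ((0.9451+0.055)/1.055)^2.4 ≈ 0.87962
  L2 = 0.2126×0.09759 + 0.7152×0.68669 + 0.0722×0.87962 ≈ 0.57537
Lighter = 0.57537, Darker = 0.55509
Ratio = (L_lighter + 0.05) / (L_darker + 0.05)
Ratio = (0.57537 + 0.05) / (0.55509 + 0.05) = 0.62537 / 0.60509 ≈ 1.0335
Ratio ≈ 1.03:1


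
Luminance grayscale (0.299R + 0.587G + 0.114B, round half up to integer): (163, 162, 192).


Gray = 0.299×R + 0.587×G + 0.114×B
Gray = 0.299×163 + 0.587×162 + 0.114×192
Gray = 48.737 + 95.094 + 21.888
Gray = 165.719 → round half up → 166
Gray = 166


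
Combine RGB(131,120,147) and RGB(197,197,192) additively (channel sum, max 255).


Additive: each channel = min(255, C₁+C₂)
R: 131+197 = 328 → 255
G: 120+197 = 317 → 255
B: 147+192 = 339 → 255
= RGB(255, 255, 255)


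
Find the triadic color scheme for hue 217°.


Triadic: equally spaced at 120° intervals
H1 = 217°
H2 = (217 + 120) mod 360 = 337°
H3 = (217 + 240) mod 360 = 97°
Triadic = 217°, 337°, 97°


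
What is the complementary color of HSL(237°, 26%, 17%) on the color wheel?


Complement = opposite side of color wheel = hue + 180°
H' = (237 + 180) mod 360 = 57°
S and L unchanged.
= HSL(57°, 26%, 17%)


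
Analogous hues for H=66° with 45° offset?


Base hue: 66°
Left analog: (66 - 45) mod 360 = 21°
Right analog: (66 + 45) mod 360 = 111°
Analogous hues = 21° and 111°


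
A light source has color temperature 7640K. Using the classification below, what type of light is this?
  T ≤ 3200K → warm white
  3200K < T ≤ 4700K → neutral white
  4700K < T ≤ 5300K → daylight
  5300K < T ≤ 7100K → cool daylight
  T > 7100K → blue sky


Temperature: 7640K
7640K > 7100K → blue sky
Classification: blue sky


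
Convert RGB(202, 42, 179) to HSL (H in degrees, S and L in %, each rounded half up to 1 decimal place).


Normalize: R'=202/255≈0.7922, G'=42/255≈0.1647, B'=179/255≈0.7020
Max=202/255, Min=42/255, Δ=Max-Min=160/255
L = (Max+Min)/2 = (202+42)/510 = 244/510 = 0.47843… → L = 47.8%
L ≤ 0.5 → S = Δ/(Max+Min) = 160/(202+42) = 160/244 = 0.65573… → S = 65.6%
(the 1/255 factors cancel in S and H, so raw channel differences can be used)
Max is R' → H = 60 × (((G-B)/Δ) mod 6) = 60 × (((42-179)/160) mod 6)
  (-137)/160 = -0.8562…; negative, so add 6 → 5.1437…
  H = 60 × 5.1437… = 308.625° → H = 308.6°
= HSL(308.6°, 65.6%, 47.8%)
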